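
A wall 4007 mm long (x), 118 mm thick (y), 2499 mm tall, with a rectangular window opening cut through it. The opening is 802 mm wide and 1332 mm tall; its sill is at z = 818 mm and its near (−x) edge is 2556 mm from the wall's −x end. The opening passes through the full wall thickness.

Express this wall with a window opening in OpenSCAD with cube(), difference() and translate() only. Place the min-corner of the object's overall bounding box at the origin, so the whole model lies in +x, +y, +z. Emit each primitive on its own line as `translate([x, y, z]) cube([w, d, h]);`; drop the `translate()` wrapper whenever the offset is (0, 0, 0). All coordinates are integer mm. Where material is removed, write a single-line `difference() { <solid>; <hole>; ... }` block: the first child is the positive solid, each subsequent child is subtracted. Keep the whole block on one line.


difference() { cube([4007, 118, 2499]); translate([2556, 0, 818]) cube([802, 118, 1332]); }


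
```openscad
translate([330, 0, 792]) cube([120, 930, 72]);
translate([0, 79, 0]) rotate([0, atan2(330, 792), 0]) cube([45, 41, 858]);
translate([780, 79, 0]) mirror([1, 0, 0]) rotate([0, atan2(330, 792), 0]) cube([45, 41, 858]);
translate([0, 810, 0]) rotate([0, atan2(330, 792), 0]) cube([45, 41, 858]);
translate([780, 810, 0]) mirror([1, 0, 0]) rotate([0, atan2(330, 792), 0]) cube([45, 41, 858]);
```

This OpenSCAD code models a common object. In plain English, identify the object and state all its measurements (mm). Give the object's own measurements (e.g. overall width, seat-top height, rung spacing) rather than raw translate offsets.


A sawhorse. A 120×930×72 mm beam (x, y, z) sits on two A-frame leg pairs. Each pair is two raked legs of 45×41 mm section (41 mm along y) splaying symmetrically in x. Each leg rises 792 mm vertically over 330 mm of horizontal reach and is 858 mm long along its own axis. Every leg's outer bottom edge rests on the floor and its outer top edge meets a bottom edge of the beam — the left legs (tilting toward +x) meet the beam's −x bottom edge, the right legs (their mirror images, tilting toward −x) meet its +x bottom edge — so the leg tops tuck under the beam, the beam's underside is 792 mm above the floor, and the feet are 780 mm apart outside-to-outside with the beam centred between them. The two leg pairs are set in 79 mm from either end of the beam.


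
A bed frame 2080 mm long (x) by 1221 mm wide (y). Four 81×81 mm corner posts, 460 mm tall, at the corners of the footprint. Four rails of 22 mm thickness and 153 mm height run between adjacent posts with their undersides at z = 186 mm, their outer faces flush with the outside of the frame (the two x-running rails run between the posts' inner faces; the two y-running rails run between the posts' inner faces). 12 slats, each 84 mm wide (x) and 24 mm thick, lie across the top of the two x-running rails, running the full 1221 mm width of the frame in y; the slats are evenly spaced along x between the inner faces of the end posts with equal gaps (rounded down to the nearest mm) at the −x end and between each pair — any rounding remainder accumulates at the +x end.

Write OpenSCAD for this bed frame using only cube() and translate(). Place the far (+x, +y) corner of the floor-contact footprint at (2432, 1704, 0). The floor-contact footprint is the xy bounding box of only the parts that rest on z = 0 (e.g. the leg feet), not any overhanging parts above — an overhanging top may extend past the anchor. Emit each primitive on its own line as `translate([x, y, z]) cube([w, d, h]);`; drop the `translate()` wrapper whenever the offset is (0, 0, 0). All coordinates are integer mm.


translate([352, 483, 0]) cube([81, 81, 460]);
translate([352, 1623, 0]) cube([81, 81, 460]);
translate([2351, 483, 0]) cube([81, 81, 460]);
translate([2351, 1623, 0]) cube([81, 81, 460]);
translate([433, 483, 186]) cube([1918, 22, 153]);
translate([433, 1682, 186]) cube([1918, 22, 153]);
translate([352, 564, 186]) cube([22, 1059, 153]);
translate([2410, 564, 186]) cube([22, 1059, 153]);
translate([503, 483, 339]) cube([84, 1221, 24]);
translate([657, 483, 339]) cube([84, 1221, 24]);
translate([811, 483, 339]) cube([84, 1221, 24]);
translate([965, 483, 339]) cube([84, 1221, 24]);
translate([1119, 483, 339]) cube([84, 1221, 24]);
translate([1273, 483, 339]) cube([84, 1221, 24]);
translate([1427, 483, 339]) cube([84, 1221, 24]);
translate([1581, 483, 339]) cube([84, 1221, 24]);
translate([1735, 483, 339]) cube([84, 1221, 24]);
translate([1889, 483, 339]) cube([84, 1221, 24]);
translate([2043, 483, 339]) cube([84, 1221, 24]);
translate([2197, 483, 339]) cube([84, 1221, 24]);


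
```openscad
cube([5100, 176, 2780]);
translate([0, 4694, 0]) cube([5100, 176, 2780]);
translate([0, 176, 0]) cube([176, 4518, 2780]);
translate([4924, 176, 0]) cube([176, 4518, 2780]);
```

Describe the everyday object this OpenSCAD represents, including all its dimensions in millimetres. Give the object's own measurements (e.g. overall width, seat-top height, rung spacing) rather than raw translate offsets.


The wall frame of a small rectangular building: four walls, each 2780 mm tall and 176 mm thick, enclosing a footprint 5100 mm (x) by 4870 mm (y) outside-to-outside, with no floor or roof. The front and back walls (the −y and +y sides) span the full width; the two side walls fit between them.


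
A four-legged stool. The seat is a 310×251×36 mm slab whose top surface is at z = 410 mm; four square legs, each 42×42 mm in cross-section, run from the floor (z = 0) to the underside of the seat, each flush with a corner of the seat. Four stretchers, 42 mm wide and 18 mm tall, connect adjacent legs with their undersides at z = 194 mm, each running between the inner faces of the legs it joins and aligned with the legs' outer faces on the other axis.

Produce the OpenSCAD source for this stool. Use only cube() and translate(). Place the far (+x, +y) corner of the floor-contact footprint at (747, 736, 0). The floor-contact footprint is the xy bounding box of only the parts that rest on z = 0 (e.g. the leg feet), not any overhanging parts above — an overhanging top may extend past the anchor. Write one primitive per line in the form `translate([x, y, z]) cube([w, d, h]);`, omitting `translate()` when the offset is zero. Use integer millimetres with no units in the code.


// leg_h = 410 - 36 = 374
// stretcher span = 310 - 2*42 = 226
translate([437, 485, 374]) cube([310, 251, 36]);
translate([437, 485, 0]) cube([42, 42, 374]);
translate([705, 485, 0]) cube([42, 42, 374]);
translate([437, 694, 0]) cube([42, 42, 374]);
translate([705, 694, 0]) cube([42, 42, 374]);
translate([479, 485, 194]) cube([226, 42, 18]);
translate([479, 694, 194]) cube([226, 42, 18]);
translate([437, 527, 194]) cube([42, 167, 18]);
translate([705, 527, 194]) cube([42, 167, 18]);


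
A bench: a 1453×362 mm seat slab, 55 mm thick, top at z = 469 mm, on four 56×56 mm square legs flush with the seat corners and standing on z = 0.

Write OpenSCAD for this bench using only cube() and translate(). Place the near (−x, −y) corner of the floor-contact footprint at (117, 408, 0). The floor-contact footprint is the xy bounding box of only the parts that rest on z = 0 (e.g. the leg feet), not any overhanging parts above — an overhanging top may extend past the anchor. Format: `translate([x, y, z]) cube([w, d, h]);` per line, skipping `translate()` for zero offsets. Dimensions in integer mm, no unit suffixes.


translate([117, 408, 414]) cube([1453, 362, 55]);
translate([117, 408, 0]) cube([56, 56, 414]);
translate([117, 714, 0]) cube([56, 56, 414]);
translate([1514, 408, 0]) cube([56, 56, 414]);
translate([1514, 714, 0]) cube([56, 56, 414]);


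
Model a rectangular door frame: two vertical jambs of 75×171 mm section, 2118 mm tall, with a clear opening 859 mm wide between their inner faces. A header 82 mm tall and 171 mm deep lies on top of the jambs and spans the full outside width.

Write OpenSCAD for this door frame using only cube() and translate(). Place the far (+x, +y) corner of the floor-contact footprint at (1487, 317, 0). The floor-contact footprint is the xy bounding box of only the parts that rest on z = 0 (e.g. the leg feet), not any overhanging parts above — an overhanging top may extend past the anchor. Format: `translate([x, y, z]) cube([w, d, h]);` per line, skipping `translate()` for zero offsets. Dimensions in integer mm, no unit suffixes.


translate([478, 146, 0]) cube([75, 171, 2118]);
translate([1412, 146, 0]) cube([75, 171, 2118]);
translate([478, 146, 2118]) cube([1009, 171, 82]);


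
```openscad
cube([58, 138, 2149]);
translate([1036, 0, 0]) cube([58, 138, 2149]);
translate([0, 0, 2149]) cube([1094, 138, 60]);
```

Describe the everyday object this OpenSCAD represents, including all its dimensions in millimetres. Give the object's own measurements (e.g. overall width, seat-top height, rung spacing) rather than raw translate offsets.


A door frame. The clear opening is 978 mm wide and 2149 mm high. Two 58 mm wide jambs, 138 mm deep, stand either side of the opening from the floor to the top of the opening. A 60 mm thick head sits across the top of both jambs, spanning the full outside width of the frame.


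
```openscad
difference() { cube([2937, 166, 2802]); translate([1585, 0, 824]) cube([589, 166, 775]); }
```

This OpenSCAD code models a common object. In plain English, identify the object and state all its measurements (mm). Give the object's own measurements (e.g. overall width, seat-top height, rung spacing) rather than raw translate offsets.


A wall 2937 mm long (x), 166 mm thick (y), 2802 mm tall, with a rectangular window opening cut through it. The opening is 589 mm wide and 775 mm tall; its sill is at z = 824 mm and its near (−x) edge is 1585 mm from the wall's −x end. The opening passes through the full wall thickness.


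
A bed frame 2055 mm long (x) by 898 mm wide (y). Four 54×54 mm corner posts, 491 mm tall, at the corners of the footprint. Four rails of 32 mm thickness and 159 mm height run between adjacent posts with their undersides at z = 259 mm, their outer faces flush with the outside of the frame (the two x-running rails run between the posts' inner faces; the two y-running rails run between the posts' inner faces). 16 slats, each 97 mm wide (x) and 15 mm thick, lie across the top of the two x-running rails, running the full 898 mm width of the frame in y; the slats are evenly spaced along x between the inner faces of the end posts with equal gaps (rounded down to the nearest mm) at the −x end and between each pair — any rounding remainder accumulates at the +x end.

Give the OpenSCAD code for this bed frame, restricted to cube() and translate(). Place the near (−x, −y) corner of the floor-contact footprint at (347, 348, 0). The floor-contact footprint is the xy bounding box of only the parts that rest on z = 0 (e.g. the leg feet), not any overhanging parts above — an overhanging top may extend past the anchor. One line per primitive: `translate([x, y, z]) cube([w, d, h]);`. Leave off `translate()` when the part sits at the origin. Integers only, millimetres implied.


translate([347, 348, 0]) cube([54, 54, 491]);
translate([347, 1192, 0]) cube([54, 54, 491]);
translate([2348, 348, 0]) cube([54, 54, 491]);
translate([2348, 1192, 0]) cube([54, 54, 491]);
translate([401, 348, 259]) cube([1947, 32, 159]);
translate([401, 1214, 259]) cube([1947, 32, 159]);
translate([347, 402, 259]) cube([32, 790, 159]);
translate([2370, 402, 259]) cube([32, 790, 159]);
translate([424, 348, 418]) cube([97, 898, 15]);
translate([544, 348, 418]) cube([97, 898, 15]);
translate([664, 348, 418]) cube([97, 898, 15]);
translate([784, 348, 418]) cube([97, 898, 15]);
translate([904, 348, 418]) cube([97, 898, 15]);
translate([1024, 348, 418]) cube([97, 898, 15]);
translate([1144, 348, 418]) cube([97, 898, 15]);
translate([1264, 348, 418]) cube([97, 898, 15]);
translate([1384, 348, 418]) cube([97, 898, 15]);
translate([1504, 348, 418]) cube([97, 898, 15]);
translate([1624, 348, 418]) cube([97, 898, 15]);
translate([1744, 348, 418]) cube([97, 898, 15]);
translate([1864, 348, 418]) cube([97, 898, 15]);
translate([1984, 348, 418]) cube([97, 898, 15]);
translate([2104, 348, 418]) cube([97, 898, 15]);
translate([2224, 348, 418]) cube([97, 898, 15]);


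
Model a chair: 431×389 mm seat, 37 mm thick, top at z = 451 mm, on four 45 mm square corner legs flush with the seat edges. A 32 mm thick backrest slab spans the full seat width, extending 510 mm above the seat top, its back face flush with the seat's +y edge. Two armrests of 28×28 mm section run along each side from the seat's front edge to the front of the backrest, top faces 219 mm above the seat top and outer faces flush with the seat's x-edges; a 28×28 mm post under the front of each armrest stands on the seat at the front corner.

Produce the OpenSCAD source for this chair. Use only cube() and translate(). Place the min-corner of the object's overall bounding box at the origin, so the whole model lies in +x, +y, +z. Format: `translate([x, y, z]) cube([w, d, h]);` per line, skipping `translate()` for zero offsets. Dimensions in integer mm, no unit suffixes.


translate([0, 0, 414]) cube([431, 389, 37]);
cube([45, 45, 414]);
translate([386, 0, 0]) cube([45, 45, 414]);
translate([0, 344, 0]) cube([45, 45, 414]);
translate([386, 344, 0]) cube([45, 45, 414]);
translate([0, 357, 451]) cube([431, 32, 510]);
translate([0, 0, 642]) cube([28, 357, 28]);
translate([403, 0, 642]) cube([28, 357, 28]);
translate([0, 0, 451]) cube([28, 28, 191]);
translate([403, 0, 451]) cube([28, 28, 191]);


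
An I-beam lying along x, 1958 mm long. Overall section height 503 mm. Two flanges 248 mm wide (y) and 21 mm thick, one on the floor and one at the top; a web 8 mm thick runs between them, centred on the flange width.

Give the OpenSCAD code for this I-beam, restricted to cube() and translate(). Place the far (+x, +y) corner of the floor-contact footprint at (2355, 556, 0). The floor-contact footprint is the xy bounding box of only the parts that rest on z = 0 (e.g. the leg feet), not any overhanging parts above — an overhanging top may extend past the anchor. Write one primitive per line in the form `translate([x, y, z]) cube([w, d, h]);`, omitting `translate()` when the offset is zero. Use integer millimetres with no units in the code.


translate([397, 308, 0]) cube([1958, 248, 21]);
translate([397, 428, 21]) cube([1958, 8, 461]);
translate([397, 308, 482]) cube([1958, 248, 21]);


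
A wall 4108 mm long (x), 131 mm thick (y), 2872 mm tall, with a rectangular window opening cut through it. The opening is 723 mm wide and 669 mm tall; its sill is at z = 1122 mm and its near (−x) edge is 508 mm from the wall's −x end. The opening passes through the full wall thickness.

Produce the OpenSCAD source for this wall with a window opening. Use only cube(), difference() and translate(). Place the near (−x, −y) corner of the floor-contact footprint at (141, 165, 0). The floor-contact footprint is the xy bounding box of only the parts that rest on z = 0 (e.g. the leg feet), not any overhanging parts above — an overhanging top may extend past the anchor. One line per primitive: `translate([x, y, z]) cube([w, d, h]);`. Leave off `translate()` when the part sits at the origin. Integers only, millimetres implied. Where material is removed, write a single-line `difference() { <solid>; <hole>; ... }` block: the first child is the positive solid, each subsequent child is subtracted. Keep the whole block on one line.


difference() { translate([141, 165, 0]) cube([4108, 131, 2872]); translate([649, 165, 1122]) cube([723, 131, 669]); }


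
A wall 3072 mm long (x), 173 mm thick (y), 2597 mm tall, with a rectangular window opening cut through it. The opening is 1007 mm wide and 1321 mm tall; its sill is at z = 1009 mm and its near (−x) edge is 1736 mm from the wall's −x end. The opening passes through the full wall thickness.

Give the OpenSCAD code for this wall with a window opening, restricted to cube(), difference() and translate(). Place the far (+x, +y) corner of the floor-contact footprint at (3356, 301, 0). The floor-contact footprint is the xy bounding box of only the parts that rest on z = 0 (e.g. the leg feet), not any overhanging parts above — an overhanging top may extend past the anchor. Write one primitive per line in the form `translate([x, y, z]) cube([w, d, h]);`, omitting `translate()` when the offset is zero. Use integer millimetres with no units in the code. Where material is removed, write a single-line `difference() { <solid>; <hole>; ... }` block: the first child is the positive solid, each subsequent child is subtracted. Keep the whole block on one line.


difference() { translate([284, 128, 0]) cube([3072, 173, 2597]); translate([2020, 128, 1009]) cube([1007, 173, 1321]); }


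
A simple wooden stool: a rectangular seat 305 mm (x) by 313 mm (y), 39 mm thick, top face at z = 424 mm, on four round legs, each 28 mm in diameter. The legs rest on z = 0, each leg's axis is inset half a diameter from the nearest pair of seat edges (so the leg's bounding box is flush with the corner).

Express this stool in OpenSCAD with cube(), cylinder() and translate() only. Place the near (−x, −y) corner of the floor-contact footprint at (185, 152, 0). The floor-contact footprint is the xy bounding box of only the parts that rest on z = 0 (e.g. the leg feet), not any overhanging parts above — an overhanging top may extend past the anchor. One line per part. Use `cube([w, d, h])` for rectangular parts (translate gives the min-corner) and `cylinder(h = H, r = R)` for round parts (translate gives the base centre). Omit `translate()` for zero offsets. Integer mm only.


// leg_h = 424 - 39 = 385
translate([185, 152, 385]) cube([305, 313, 39]);
translate([199, 166, 0]) cylinder(h = 385, r = 14);
translate([476, 166, 0]) cylinder(h = 385, r = 14);
translate([199, 451, 0]) cylinder(h = 385, r = 14);
translate([476, 451, 0]) cylinder(h = 385, r = 14);


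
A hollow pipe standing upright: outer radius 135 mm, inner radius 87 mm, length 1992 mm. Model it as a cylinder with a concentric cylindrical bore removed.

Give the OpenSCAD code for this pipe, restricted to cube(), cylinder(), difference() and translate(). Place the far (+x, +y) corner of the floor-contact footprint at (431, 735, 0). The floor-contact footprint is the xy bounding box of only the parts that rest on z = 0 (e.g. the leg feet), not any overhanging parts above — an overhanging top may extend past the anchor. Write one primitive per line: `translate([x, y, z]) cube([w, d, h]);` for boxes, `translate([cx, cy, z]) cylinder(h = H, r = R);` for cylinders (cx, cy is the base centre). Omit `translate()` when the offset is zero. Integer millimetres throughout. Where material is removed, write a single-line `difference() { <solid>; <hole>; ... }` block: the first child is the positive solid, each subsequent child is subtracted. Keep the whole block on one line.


difference() { translate([296, 600, 0]) cylinder(h = 1992, r = 135); translate([296, 600, 0]) cylinder(h = 1992, r = 87); }


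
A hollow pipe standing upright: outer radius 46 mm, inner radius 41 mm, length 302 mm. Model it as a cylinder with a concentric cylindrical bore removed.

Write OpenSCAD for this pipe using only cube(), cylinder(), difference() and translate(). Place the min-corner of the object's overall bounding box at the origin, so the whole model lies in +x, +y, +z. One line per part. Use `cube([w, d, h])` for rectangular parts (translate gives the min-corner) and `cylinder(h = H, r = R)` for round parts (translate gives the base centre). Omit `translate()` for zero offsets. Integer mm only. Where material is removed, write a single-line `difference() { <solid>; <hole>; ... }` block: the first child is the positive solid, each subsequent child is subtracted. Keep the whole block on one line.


difference() { translate([46, 46, 0]) cylinder(h = 302, r = 46); translate([46, 46, 0]) cylinder(h = 302, r = 41); }


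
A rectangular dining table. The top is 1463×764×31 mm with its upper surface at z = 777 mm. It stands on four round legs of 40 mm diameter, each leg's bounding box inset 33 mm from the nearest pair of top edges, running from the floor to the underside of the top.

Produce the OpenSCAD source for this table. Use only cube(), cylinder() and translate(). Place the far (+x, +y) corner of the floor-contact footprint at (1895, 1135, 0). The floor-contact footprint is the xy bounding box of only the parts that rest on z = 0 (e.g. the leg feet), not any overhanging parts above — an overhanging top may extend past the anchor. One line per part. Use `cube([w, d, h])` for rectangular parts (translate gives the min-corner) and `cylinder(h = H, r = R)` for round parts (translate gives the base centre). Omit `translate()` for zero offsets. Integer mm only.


translate([465, 404, 746]) cube([1463, 764, 31]);
translate([518, 457, 0]) cylinder(h = 746, r = 20);
translate([1875, 457, 0]) cylinder(h = 746, r = 20);
translate([518, 1115, 0]) cylinder(h = 746, r = 20);
translate([1875, 1115, 0]) cylinder(h = 746, r = 20);


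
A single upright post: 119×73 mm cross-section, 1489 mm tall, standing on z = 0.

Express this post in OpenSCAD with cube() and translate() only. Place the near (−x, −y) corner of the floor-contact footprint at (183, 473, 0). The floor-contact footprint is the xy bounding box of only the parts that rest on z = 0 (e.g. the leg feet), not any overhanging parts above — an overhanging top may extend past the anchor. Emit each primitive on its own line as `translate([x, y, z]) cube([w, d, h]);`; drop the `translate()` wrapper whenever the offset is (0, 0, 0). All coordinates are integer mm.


translate([183, 473, 0]) cube([119, 73, 1489]);


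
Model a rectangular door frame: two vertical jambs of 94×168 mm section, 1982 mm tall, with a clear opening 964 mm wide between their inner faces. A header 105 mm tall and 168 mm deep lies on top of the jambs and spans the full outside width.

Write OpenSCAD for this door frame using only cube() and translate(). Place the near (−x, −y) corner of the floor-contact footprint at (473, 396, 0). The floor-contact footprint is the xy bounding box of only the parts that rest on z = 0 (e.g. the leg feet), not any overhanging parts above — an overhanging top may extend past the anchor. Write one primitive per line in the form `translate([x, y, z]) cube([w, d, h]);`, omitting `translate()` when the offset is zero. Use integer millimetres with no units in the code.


translate([473, 396, 0]) cube([94, 168, 1982]);
translate([1531, 396, 0]) cube([94, 168, 1982]);
translate([473, 396, 1982]) cube([1152, 168, 105]);


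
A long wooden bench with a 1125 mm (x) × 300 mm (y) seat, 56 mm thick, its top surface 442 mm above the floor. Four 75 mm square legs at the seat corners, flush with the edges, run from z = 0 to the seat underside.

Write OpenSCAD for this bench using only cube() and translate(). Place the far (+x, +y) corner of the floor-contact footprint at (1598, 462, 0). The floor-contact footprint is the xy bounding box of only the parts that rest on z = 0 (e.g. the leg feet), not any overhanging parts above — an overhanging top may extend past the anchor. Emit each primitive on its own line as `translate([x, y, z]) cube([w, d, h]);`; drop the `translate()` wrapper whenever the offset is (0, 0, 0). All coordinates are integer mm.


// leg_h = 442 − 56 = 386
translate([473, 162, 386]) cube([1125, 300, 56]);
translate([473, 162, 0]) cube([75, 75, 386]);
translate([473, 387, 0]) cube([75, 75, 386]);
translate([1523, 162, 0]) cube([75, 75, 386]);
translate([1523, 387, 0]) cube([75, 75, 386]);


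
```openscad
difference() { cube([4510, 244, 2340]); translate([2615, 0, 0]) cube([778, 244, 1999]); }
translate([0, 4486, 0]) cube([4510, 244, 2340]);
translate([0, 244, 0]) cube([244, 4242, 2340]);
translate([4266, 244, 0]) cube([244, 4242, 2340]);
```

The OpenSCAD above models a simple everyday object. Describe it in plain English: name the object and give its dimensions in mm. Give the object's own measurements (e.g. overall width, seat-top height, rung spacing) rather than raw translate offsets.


A single room: four walls, each 2340 mm tall and 244 mm thick, enclosing an outside footprint 4510×4730 mm (x × y), no floor or roof. The front and back walls (−y and +y sides) run the full x-width; the side walls fit between their inner faces. A door opening 778 mm wide and 1999 mm tall is cut through the front wall from the floor up, its −x edge 2615 mm from the wall's −x end.


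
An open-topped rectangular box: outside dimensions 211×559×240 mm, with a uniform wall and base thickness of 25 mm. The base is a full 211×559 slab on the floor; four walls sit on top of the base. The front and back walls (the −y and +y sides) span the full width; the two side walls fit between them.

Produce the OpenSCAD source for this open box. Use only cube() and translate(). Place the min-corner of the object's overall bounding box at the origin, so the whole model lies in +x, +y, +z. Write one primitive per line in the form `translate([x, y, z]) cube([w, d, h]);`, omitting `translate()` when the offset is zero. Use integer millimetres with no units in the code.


cube([211, 559, 25]);
translate([0, 0, 25]) cube([211, 25, 215]);
translate([0, 534, 25]) cube([211, 25, 215]);
translate([0, 25, 25]) cube([25, 509, 215]);
translate([186, 25, 25]) cube([25, 509, 215]);


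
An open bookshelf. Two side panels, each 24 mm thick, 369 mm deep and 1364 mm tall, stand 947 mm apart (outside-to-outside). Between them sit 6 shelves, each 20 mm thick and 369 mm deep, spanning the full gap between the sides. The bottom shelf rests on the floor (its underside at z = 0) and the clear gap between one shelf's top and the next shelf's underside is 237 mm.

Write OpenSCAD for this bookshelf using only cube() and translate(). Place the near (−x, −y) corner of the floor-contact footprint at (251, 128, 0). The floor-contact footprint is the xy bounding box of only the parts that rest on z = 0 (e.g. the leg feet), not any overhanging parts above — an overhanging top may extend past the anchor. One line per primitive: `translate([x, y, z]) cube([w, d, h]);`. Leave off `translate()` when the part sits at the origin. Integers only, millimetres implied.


translate([251, 128, 0]) cube([24, 369, 1364]);
translate([1174, 128, 0]) cube([24, 369, 1364]);
translate([275, 128, 0]) cube([899, 369, 20]);
translate([275, 128, 257]) cube([899, 369, 20]);
translate([275, 128, 514]) cube([899, 369, 20]);
translate([275, 128, 771]) cube([899, 369, 20]);
translate([275, 128, 1028]) cube([899, 369, 20]);
translate([275, 128, 1285]) cube([899, 369, 20]);


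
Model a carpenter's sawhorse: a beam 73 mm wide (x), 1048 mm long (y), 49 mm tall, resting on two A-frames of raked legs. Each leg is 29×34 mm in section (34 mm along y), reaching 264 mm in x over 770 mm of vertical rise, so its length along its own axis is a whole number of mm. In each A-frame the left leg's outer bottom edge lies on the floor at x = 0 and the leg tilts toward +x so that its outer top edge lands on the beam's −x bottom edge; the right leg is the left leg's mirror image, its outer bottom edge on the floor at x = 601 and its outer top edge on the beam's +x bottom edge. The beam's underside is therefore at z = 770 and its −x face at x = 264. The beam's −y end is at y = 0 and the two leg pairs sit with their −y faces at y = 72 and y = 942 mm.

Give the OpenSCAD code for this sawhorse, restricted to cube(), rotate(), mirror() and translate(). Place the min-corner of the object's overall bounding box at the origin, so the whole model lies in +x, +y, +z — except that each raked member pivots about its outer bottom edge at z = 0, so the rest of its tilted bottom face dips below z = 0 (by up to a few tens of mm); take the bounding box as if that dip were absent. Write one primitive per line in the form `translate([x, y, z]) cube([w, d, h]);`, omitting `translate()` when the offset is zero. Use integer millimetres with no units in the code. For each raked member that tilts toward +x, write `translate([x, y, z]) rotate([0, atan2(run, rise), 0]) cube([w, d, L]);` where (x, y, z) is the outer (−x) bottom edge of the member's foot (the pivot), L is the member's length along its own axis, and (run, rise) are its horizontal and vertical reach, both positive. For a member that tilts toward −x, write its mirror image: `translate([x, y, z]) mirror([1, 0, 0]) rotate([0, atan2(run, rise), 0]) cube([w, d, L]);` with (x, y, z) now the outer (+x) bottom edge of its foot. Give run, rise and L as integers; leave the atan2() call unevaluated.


translate([264, 0, 770]) cube([73, 1048, 49]);
translate([0, 72, 0]) rotate([0, atan2(264, 770), 0]) cube([29, 34, 814]);
translate([601, 72, 0]) mirror([1, 0, 0]) rotate([0, atan2(264, 770), 0]) cube([29, 34, 814]);
translate([0, 942, 0]) rotate([0, atan2(264, 770), 0]) cube([29, 34, 814]);
translate([601, 942, 0]) mirror([1, 0, 0]) rotate([0, atan2(264, 770), 0]) cube([29, 34, 814]);


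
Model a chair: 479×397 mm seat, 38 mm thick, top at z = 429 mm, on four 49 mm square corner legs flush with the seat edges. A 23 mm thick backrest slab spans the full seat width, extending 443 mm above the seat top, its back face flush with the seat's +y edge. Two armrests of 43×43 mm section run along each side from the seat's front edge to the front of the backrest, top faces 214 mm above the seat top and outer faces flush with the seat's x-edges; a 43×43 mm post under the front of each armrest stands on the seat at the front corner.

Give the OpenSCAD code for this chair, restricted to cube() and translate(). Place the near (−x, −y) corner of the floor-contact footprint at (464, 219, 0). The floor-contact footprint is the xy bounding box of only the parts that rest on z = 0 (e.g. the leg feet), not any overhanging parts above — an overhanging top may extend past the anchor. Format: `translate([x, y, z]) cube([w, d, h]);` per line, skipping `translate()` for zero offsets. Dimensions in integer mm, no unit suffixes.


// leg_h = 429 - 38 = 391
// arm post h = 214 - 43 = 171
translate([464, 219, 391]) cube([479, 397, 38]);
translate([464, 219, 0]) cube([49, 49, 391]);
translate([894, 219, 0]) cube([49, 49, 391]);
translate([464, 567, 0]) cube([49, 49, 391]);
translate([894, 567, 0]) cube([49, 49, 391]);
translate([464, 593, 429]) cube([479, 23, 443]);
translate([464, 219, 600]) cube([43, 374, 43]);
translate([900, 219, 600]) cube([43, 374, 43]);
translate([464, 219, 429]) cube([43, 43, 171]);
translate([900, 219, 429]) cube([43, 43, 171]);


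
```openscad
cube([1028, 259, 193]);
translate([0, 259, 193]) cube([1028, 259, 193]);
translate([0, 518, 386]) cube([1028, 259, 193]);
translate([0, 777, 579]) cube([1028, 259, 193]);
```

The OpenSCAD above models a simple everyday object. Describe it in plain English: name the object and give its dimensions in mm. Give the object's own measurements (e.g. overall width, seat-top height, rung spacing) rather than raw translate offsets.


A straight staircase of 4 solid steps. Each step is 1028 mm wide (x), 259 mm deep (y, the going) and 193 mm tall (the rise). The first step rests on the floor; each subsequent step sits one going further in +y and one rise higher in +z, directly behind and above the previous step with no overlap.


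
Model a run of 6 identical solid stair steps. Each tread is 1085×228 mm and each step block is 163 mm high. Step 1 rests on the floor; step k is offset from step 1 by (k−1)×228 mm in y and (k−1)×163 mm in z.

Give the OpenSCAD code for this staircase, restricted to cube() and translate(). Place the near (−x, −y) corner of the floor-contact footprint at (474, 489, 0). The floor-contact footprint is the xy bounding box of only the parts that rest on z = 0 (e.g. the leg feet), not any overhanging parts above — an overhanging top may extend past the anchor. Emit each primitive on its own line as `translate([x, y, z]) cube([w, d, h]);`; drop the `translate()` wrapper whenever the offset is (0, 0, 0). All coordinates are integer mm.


translate([474, 489, 0]) cube([1085, 228, 163]);
translate([474, 717, 163]) cube([1085, 228, 163]);
translate([474, 945, 326]) cube([1085, 228, 163]);
translate([474, 1173, 489]) cube([1085, 228, 163]);
translate([474, 1401, 652]) cube([1085, 228, 163]);
translate([474, 1629, 815]) cube([1085, 228, 163]);


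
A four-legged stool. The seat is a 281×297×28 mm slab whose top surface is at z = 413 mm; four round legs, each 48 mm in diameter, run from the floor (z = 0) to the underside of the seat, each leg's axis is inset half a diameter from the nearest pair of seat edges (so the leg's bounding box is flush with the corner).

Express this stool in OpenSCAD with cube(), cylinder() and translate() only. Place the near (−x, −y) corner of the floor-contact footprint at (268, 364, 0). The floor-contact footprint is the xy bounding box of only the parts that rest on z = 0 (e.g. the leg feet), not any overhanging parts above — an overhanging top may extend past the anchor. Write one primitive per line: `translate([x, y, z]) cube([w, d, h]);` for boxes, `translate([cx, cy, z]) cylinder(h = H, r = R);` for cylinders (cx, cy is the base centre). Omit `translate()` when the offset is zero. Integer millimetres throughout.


translate([268, 364, 385]) cube([281, 297, 28]);
translate([292, 388, 0]) cylinder(h = 385, r = 24);
translate([525, 388, 0]) cylinder(h = 385, r = 24);
translate([292, 637, 0]) cylinder(h = 385, r = 24);
translate([525, 637, 0]) cylinder(h = 385, r = 24);


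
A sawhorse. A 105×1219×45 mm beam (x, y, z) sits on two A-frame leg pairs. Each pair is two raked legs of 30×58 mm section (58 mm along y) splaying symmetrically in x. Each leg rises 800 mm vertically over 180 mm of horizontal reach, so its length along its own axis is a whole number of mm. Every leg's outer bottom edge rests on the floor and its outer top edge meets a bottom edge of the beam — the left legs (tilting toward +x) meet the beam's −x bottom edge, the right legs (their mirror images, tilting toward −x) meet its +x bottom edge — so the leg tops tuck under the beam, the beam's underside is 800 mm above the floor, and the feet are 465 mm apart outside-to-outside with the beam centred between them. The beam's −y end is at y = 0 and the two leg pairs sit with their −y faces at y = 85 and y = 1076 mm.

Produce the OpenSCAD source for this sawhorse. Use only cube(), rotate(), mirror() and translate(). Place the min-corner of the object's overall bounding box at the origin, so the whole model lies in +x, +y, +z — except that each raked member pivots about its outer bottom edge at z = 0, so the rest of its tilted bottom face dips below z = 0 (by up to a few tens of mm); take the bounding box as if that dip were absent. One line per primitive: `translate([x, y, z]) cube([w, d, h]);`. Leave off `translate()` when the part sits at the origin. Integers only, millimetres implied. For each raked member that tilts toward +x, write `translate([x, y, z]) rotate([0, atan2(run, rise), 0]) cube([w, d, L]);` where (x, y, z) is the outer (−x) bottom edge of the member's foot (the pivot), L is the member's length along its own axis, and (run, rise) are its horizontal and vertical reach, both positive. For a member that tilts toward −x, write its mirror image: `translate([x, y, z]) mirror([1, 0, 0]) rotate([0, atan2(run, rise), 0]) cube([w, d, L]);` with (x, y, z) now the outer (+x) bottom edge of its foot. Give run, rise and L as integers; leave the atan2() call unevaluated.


translate([180, 0, 800]) cube([105, 1219, 45]);
translate([0, 85, 0]) rotate([0, atan2(180, 800), 0]) cube([30, 58, 820]);
translate([465, 85, 0]) mirror([1, 0, 0]) rotate([0, atan2(180, 800), 0]) cube([30, 58, 820]);
translate([0, 1076, 0]) rotate([0, atan2(180, 800), 0]) cube([30, 58, 820]);
translate([465, 1076, 0]) mirror([1, 0, 0]) rotate([0, atan2(180, 800), 0]) cube([30, 58, 820]);


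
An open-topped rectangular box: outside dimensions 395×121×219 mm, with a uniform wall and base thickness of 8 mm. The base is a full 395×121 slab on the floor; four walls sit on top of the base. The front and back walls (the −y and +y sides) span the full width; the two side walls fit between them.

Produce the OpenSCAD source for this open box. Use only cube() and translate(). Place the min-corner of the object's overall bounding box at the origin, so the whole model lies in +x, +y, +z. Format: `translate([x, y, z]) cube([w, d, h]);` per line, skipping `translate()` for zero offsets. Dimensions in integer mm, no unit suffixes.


cube([395, 121, 8]);
translate([0, 0, 8]) cube([395, 8, 211]);
translate([0, 113, 8]) cube([395, 8, 211]);
translate([0, 8, 8]) cube([8, 105, 211]);
translate([387, 8, 8]) cube([8, 105, 211]);


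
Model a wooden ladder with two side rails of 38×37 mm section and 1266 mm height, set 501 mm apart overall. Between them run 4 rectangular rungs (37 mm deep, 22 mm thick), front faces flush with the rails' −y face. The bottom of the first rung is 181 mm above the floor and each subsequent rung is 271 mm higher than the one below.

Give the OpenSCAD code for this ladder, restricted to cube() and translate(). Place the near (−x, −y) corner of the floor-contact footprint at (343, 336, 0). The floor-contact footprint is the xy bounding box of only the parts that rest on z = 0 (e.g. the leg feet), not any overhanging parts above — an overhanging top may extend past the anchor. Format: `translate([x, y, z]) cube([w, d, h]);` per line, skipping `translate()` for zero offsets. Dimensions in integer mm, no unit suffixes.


translate([343, 336, 0]) cube([38, 37, 1266]);
translate([806, 336, 0]) cube([38, 37, 1266]);
translate([381, 336, 181]) cube([425, 37, 22]);
translate([381, 336, 452]) cube([425, 37, 22]);
translate([381, 336, 723]) cube([425, 37, 22]);
translate([381, 336, 994]) cube([425, 37, 22]);


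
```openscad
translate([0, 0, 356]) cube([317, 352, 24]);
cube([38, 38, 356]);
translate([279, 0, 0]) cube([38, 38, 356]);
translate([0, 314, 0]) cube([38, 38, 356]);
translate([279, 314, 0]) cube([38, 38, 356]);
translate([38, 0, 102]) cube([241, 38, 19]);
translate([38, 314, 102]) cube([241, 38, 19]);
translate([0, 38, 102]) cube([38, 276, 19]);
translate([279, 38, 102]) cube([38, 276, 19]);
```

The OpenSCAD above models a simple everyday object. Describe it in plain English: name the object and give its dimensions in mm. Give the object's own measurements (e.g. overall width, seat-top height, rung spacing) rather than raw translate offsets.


A simple wooden stool: a rectangular seat 317 mm (x) by 352 mm (y), 24 mm thick, top face at z = 380 mm, on four square legs, each 38×38 mm in cross-section. The legs rest on z = 0, each flush with a corner of the seat. Four stretchers, 38 mm wide and 19 mm tall, connect adjacent legs with their undersides at z = 102 mm, each running between the inner faces of the legs it joins and aligned with the legs' outer faces on the other axis.


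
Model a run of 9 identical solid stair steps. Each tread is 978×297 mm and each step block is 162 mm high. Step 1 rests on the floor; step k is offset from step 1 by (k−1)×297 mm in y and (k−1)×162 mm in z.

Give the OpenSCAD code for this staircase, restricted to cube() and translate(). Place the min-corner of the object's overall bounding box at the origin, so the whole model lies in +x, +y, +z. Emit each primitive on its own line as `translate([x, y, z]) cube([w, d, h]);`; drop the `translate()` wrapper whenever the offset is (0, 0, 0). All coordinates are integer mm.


cube([978, 297, 162]);
translate([0, 297, 162]) cube([978, 297, 162]);
translate([0, 594, 324]) cube([978, 297, 162]);
translate([0, 891, 486]) cube([978, 297, 162]);
translate([0, 1188, 648]) cube([978, 297, 162]);
translate([0, 1485, 810]) cube([978, 297, 162]);
translate([0, 1782, 972]) cube([978, 297, 162]);
translate([0, 2079, 1134]) cube([978, 297, 162]);
translate([0, 2376, 1296]) cube([978, 297, 162]);


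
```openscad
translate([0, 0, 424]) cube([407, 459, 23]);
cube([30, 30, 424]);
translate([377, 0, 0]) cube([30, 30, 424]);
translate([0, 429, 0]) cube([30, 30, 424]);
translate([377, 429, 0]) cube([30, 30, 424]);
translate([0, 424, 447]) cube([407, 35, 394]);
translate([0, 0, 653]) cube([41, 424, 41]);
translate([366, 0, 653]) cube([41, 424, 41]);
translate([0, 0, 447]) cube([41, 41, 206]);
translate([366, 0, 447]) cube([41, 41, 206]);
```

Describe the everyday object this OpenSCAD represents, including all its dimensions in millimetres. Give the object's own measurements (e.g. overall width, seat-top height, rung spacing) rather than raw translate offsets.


A chair. The seat is a 407×459×23 mm slab with its top at z = 447 mm, on four 30×30 mm corner legs (flush with the seat edges, standing on z = 0). A flat backrest 35 mm thick, 394 mm tall, spans the full seat width and rises from the seat top along its +y edge, rear face flush with the rear of the seat. Two armrests of 41×41 mm section run along each side from the seat's front edge to the front of the backrest, top faces 247 mm above the seat top and outer faces flush with the seat's x-edges; a 41×41 mm post under the front of each armrest stands on the seat at the front corner.
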